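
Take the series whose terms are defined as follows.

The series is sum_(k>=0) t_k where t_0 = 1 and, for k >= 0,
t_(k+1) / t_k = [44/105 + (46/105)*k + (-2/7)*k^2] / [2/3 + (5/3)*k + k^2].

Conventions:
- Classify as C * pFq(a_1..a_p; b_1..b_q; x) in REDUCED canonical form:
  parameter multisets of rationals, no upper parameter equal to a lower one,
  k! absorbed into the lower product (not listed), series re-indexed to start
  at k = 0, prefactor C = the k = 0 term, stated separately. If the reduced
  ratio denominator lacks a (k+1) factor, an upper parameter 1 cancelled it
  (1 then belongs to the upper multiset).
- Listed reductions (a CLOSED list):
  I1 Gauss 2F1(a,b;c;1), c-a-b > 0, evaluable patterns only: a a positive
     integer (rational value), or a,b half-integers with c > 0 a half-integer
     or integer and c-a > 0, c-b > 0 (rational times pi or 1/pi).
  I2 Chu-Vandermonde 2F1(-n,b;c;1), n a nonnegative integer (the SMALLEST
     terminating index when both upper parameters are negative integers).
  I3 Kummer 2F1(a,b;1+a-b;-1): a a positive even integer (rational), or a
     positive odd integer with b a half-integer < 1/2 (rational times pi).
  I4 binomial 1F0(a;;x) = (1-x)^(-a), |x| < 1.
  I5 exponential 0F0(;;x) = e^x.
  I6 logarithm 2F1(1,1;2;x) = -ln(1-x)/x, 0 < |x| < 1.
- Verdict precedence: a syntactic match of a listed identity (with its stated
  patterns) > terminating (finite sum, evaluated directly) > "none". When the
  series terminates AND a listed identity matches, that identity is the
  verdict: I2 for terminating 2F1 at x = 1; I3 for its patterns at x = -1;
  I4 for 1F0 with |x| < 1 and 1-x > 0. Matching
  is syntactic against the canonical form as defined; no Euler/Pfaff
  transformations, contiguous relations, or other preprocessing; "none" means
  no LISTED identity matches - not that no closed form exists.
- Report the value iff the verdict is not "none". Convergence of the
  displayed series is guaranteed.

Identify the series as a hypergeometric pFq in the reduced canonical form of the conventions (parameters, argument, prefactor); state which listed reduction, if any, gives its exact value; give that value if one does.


Structural cue: from the first term 1: roots of the ratio polynomials (C = 1, x = -2/7) are the negated parameters.
Consecutive-term ratio: r(k) = (-2/7) * (k-11/5) / [(k+1)] ; factor over Q: parameters, x = (-2/7), and C = 1.

This is 1 * 1F0(-11/5; -; -2/7) in reduced canonical form. Verdict: the binomial series (I4) matches (the 1F0 binomial series: exponent 11/5, x = -2/7). Hence: (9/7)^(11/5).


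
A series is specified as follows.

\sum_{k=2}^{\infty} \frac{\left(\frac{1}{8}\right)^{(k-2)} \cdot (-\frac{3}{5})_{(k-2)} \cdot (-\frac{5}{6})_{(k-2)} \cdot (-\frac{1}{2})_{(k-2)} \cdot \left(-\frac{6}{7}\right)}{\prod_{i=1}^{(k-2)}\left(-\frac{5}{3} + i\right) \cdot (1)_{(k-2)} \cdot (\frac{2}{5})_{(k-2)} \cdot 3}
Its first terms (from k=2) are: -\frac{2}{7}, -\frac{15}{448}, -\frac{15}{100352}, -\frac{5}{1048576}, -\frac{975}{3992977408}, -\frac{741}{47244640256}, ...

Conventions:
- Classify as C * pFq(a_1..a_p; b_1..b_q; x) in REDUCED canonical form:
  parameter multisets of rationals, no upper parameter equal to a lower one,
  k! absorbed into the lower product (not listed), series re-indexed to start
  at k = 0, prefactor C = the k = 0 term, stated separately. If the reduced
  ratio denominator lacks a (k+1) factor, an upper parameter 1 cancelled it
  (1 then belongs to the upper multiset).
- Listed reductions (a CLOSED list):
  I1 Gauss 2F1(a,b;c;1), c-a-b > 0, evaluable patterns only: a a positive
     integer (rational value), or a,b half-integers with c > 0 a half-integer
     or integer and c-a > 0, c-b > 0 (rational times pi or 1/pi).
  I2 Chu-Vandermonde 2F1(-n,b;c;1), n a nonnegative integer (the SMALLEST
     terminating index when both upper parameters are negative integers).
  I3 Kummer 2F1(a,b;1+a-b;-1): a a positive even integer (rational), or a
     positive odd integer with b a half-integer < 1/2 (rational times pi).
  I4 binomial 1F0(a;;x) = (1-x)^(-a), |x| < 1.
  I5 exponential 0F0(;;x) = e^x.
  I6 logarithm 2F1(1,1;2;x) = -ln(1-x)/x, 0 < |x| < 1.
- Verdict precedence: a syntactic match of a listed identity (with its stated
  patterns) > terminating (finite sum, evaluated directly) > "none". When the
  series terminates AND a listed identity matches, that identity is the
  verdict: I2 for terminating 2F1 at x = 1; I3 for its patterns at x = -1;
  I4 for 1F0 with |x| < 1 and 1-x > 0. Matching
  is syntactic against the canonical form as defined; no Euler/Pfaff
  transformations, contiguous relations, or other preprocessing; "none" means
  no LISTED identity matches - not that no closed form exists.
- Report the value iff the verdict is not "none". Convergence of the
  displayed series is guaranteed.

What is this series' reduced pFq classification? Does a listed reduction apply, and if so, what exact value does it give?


First insight: x = \frac{1}{8} and the constant factors (C = -2/7, x = 1/8) combine into one prefactor.
Adjacent-term ratio: r(k) = \frac{1}{8} * (k-\frac{5}{6}) (k-\frac{3}{5}) (k-\frac{1}{2}) / [(k-\frac{2}{3}) (k+\frac{2}{5}) (k+1)] - rational in k, leading ratio \frac{1}{8}; with t_0 = -\frac{2}{7}, classification follows.

At argument \frac{1}{8}: a 3F2 with upper {-\frac{5}{6}, -\frac{3}{5}, -\frac{1}{2}}, lower {-\frac{2}{3}, \frac{2}{5}}, scaled by C = -\frac{2}{7}. Verdict: no listed reduction: x = \frac{1}{8} and upper {-\frac{5}{6}, -\frac{3}{5}, -\frac{1}{2}} fail every I1-I6 pattern.


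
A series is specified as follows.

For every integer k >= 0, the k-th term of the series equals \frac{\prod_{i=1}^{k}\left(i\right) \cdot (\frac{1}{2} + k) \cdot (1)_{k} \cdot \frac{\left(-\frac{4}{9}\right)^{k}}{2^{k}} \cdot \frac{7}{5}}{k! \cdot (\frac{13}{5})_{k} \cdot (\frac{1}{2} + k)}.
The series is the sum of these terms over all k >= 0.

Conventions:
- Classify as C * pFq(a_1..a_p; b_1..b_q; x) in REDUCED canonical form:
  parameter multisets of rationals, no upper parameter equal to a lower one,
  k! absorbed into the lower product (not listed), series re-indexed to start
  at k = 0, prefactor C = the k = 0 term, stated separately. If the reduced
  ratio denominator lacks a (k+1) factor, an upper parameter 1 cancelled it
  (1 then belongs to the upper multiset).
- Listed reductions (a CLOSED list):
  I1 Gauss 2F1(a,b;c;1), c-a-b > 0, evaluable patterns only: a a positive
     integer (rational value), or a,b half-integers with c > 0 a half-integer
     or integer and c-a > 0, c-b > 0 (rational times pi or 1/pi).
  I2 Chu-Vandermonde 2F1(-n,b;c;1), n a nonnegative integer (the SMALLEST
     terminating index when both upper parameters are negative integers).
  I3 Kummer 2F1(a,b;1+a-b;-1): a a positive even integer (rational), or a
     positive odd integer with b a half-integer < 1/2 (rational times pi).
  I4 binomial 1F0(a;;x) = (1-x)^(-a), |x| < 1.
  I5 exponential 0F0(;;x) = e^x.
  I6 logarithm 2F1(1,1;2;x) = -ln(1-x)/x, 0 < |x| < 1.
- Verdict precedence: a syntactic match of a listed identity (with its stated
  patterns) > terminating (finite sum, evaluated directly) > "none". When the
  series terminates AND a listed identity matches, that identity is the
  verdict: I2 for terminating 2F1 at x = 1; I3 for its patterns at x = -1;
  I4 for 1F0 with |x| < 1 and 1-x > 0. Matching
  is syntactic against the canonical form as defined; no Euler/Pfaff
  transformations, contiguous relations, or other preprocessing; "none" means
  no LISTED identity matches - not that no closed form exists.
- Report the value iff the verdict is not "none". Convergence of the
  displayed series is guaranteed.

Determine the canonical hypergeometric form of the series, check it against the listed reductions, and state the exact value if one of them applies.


x = -\frac{2}{9} here; the reduced form reads 2F1, upper {1, 1}, lower {\frac{13}{5}}, C = \frac{7}{5}. Verdict: none - this 2F1 at x = -\frac{2}{9} matches no listed pattern, and upper {1, 1} holds no stopper.

The tell: x = -\frac{2}{9} and the running product (C = 7/5) telescopes to a rising factorial.
Term ratio: r(k) = -\frac{2}{9} * (k+1) (k+1) / [(k+\frac{13}{5}) (k+1)] ; factor over Q: parameters, x = -\frac{2}{9}, and C = \frac{7}{5}.


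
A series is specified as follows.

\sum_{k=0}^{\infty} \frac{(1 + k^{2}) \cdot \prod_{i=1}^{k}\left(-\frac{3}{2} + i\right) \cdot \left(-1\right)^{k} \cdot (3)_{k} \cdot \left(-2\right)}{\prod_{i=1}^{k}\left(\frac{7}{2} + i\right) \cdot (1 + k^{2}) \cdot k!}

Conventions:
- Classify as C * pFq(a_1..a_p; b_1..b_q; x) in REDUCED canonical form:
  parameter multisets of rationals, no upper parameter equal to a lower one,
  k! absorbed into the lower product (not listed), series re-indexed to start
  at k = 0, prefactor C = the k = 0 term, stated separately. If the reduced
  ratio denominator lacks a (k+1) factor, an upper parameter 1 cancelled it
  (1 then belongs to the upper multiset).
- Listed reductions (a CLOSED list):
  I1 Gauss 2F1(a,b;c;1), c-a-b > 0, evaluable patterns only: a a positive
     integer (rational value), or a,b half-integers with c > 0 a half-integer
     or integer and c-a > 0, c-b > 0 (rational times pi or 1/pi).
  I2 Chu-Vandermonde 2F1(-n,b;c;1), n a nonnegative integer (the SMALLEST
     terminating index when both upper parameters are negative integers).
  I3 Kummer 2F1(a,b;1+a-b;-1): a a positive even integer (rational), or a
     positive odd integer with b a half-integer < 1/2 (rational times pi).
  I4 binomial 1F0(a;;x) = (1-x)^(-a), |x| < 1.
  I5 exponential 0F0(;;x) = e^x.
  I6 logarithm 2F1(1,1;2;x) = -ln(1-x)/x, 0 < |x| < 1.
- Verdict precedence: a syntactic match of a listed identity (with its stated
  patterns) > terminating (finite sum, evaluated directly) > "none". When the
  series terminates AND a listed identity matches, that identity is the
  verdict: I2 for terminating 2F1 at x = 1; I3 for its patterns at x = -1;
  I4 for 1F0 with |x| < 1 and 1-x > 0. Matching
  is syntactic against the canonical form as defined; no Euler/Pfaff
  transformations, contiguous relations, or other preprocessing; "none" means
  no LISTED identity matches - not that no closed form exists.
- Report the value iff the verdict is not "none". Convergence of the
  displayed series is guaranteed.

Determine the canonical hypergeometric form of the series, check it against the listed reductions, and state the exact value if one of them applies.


Classification (C = -2): 2F1 with upper {-\frac{1}{2}, 3}, lower {\frac{9}{2}}, argument x = -1. Verdict at x = -1: Kummer (I3) matches (x = -1; c = \frac{9}{2} equals 1+a-b for upper {-\frac{1}{2}, 3}: listed pattern). Exact value: \left(-\frac{105}{128}\right) \cdot \pi.

Key step: t_0 = -2 here, and the running product (C = -2, x = -1) telescopes to a rising factorial.
Term ratio: r(k) = -1 * (k-\frac{1}{2}) (k+3) / [(k+\frac{9}{2}) (k+1)] - rational in k, leading ratio -1; with t_0 = -2, classification follows.


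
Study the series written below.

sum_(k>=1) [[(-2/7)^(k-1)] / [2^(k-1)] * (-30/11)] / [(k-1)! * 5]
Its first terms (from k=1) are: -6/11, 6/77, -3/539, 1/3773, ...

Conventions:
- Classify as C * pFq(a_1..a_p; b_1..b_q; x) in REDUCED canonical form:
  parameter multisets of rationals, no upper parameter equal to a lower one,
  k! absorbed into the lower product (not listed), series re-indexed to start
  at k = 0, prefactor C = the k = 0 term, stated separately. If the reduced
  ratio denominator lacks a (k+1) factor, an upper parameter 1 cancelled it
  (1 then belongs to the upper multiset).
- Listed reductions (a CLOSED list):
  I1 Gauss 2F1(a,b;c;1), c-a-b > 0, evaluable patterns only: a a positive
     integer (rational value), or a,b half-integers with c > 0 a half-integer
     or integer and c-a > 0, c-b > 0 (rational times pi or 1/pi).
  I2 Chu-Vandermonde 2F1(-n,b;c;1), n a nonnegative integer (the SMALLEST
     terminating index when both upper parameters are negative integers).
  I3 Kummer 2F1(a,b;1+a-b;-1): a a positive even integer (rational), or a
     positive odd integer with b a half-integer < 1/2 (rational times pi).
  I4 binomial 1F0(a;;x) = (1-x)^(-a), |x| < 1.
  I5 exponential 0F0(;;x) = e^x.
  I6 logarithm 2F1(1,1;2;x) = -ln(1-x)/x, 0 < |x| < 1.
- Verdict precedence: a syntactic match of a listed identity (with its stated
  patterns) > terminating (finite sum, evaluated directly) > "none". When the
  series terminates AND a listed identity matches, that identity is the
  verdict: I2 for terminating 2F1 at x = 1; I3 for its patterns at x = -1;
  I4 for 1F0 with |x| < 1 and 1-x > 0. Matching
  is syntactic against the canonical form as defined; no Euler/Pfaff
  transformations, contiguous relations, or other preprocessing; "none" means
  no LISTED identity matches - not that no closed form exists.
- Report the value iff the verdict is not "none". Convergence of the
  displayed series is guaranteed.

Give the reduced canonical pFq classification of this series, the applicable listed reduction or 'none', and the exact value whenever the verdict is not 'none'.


With C = -6/11: the canonical form is 0F0(-; -; -1/7). Verdict: this is the I5 exponential reduction (the 0F0 exponential series at x = -1/7). Its exact value is (-6/11) * e^(-1/7).

The tell: from the first term -6/11: the constant factors (C = -6/11, x = -1/7) combine into one prefactor.
Adjacent-term ratio: r(k) = (-1/7) * 1 / [(k+1)] - rational in k. x = (-1/7); t_0 = -6/11; negate the roots.


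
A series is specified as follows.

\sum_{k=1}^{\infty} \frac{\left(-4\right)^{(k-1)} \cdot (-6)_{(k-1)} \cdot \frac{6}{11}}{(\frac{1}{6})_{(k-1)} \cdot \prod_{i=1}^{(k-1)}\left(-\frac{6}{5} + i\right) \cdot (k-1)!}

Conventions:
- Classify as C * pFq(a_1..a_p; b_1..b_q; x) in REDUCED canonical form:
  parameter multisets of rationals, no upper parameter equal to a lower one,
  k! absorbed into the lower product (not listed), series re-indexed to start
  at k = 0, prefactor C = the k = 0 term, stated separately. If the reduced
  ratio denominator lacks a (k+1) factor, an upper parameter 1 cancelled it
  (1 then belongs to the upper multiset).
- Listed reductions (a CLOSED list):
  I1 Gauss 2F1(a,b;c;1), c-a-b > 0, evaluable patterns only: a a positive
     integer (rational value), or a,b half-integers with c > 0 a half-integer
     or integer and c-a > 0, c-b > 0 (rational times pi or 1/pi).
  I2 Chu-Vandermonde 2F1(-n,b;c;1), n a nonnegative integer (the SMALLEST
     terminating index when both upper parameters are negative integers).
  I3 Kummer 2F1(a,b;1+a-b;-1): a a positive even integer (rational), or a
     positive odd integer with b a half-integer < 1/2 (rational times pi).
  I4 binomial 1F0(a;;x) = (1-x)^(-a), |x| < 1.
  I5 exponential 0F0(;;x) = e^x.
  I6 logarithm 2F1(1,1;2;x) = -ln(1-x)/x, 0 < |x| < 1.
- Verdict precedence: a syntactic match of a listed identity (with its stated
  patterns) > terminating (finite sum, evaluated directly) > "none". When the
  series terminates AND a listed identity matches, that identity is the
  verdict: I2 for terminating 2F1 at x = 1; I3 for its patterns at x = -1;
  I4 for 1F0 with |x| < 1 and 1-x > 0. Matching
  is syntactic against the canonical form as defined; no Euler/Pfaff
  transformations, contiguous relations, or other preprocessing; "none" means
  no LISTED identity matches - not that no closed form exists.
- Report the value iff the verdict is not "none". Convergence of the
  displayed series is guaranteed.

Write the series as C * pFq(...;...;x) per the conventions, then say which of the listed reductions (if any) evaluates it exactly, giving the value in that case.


Reduced: x = -4, 1F2, upper = {-6}, lower = {-\frac{1}{5}, \frac{1}{6}}, C = \frac{6}{11}. Verdict: terminating - no listed pattern fits, but -6 in the upper list cuts the series at k = 6; direct evaluation. Value: -\frac{980440737438}{78415337}.

Structural cue: t_0 being \frac{6}{11}, the lower running product (C = 6/11, x = -4) is a rising factorial.
Ratio: r(k) = -4 * (k-6) / [(k-\frac{1}{5}) (k+\frac{1}{6}) (k+1)] - poly over poly, x = -4 from leading terms; C = \frac{6}{11} at k = 0.


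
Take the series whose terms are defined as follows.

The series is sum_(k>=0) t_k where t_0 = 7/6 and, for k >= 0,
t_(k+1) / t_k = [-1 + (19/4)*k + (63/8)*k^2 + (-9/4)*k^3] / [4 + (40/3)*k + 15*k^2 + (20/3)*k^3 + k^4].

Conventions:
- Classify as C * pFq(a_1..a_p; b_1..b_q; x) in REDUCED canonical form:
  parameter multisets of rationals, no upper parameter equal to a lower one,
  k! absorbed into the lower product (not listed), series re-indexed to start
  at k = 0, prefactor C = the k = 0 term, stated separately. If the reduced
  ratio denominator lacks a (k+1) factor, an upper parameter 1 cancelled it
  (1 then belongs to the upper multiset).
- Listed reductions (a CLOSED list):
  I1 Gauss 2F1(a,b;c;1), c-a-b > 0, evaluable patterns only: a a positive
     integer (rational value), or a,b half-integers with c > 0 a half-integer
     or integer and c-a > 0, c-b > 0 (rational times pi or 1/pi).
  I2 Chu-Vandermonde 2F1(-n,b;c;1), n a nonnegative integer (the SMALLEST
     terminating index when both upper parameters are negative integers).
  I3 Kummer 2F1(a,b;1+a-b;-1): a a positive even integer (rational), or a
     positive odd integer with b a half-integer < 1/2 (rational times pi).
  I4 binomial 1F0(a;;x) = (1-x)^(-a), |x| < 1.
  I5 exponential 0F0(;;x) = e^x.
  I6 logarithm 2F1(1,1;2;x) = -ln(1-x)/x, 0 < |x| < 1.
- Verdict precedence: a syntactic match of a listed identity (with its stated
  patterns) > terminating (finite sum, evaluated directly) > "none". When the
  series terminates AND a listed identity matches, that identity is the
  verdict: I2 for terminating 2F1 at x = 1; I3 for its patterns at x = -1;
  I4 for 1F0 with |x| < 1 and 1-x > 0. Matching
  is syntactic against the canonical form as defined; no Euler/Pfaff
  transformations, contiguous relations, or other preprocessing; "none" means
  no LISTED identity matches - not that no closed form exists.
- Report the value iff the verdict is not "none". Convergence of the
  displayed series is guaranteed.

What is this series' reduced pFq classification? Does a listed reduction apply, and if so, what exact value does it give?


Reduced: x = -9/4, 2F2, upper = {-4, -1/6}, lower = {2, 3}, C = 7/6. Verdict: terminating - upper -4 stops the sum at k = 4; the 5 terms are added exactly. Its exact value is 2088611/2621440.

Structural cue: t_0 being 7/6, factor the ratio over Q (prefactor 7/6): negated roots = parameters.
Adjacent-term ratio: r(k) = (-9/4) * (k-4) (k-1/6) / [(k+2) (k+3) (k+1)] - rational in k, leading ratio (-9/4); with t_0 = 7/6, classification follows.


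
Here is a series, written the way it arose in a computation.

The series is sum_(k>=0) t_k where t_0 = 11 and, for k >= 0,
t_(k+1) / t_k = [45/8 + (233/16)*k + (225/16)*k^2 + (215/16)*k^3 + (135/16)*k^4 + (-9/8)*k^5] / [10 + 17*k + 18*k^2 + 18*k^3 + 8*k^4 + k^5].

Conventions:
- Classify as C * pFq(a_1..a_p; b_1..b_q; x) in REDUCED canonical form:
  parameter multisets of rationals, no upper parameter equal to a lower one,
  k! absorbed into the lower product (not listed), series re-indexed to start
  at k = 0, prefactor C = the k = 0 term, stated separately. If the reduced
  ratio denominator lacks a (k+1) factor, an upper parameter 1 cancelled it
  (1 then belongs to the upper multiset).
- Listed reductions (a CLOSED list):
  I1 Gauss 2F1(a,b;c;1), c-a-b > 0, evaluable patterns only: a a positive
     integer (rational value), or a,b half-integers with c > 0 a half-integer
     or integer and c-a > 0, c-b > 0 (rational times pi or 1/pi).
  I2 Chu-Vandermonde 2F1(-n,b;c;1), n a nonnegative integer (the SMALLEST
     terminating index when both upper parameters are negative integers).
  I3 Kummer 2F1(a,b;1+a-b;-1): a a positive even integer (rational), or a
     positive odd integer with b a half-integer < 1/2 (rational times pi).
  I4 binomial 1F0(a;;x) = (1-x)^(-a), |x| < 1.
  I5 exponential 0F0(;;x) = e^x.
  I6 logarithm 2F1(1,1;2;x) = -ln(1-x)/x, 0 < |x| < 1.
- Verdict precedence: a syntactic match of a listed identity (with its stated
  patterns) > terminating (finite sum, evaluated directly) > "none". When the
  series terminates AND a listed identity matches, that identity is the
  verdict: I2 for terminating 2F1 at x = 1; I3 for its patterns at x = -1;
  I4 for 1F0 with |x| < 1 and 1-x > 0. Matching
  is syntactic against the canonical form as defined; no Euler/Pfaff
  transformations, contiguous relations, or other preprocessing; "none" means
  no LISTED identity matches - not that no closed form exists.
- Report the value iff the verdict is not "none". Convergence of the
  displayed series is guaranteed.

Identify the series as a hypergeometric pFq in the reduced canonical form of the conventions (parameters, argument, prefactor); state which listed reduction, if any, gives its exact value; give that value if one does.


Classification (C = 11): 3F2 with upper {-9, 2/3, 5/6}, lower {2, 5}, argument x = -9/8. Verdict: terminating - no listed pattern fits, but -9 in the upper list cuts the series at k = 9; direct evaluation. Its exact value is 1650936598736847631/57711166318706688.

Structural cue: t_0 = 11 here, and factor the ratio over Q (C = 11): negated roots = parameters.
Consecutive-term ratio: r(k) = (-9/8) * (k-9) (k+2/3) (k+5/6) / [(k+2) (k+5) (k+1)] - poly over poly, x = (-9/8) from leading terms; C = 11 at k = 0.


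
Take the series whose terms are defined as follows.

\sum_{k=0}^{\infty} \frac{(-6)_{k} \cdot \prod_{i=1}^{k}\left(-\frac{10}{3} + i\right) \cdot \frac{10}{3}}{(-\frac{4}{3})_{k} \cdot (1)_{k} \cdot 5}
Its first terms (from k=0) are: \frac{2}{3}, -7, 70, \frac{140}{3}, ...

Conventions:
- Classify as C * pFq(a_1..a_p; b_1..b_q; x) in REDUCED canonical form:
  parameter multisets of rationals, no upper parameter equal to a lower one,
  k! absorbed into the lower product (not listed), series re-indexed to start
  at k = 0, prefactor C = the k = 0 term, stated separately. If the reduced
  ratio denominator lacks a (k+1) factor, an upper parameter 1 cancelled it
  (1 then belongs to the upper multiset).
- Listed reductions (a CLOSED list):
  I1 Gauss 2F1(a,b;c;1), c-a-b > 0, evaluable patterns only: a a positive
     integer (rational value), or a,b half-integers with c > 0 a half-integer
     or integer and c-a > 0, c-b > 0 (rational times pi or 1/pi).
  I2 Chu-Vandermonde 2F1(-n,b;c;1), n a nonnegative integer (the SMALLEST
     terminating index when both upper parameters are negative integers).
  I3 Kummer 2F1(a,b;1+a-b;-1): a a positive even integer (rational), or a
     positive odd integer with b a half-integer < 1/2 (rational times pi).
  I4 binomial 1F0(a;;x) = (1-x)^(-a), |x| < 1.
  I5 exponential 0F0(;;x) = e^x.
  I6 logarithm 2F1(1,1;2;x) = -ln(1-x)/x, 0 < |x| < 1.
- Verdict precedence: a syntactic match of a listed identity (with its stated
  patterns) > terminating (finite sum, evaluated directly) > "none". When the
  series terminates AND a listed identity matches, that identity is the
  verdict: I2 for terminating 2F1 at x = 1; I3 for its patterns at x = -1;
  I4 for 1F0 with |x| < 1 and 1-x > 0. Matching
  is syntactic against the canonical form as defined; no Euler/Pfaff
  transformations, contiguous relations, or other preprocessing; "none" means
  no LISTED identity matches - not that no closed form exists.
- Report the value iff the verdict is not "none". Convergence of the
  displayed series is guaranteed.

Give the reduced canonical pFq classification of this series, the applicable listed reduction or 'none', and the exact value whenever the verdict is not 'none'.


The series (x = 1) is 2F1: upper {-6, -\frac{7}{3}}, lower {-\frac{4}{3}}, prefactor \frac{2}{3}. Verdict: this is Chu-Vandermonde (I2) (terminating 2F1 at x = 1 with n = 6, b = -7/3, c = -\frac{4}{3}). Its exact value is \frac{2187}{22}.

The tell: with t_0 = \frac{2}{3}, the constant factors (prefactor 2/3) combine into one prefactor.
Consecutive-term ratio: r(k) = 1 * (k-6) (k-\frac{7}{3}) / [(k-\frac{4}{3}) (k+1)] - rational; roots negated = parameters, x = 1, C = \frac{2}{3}.


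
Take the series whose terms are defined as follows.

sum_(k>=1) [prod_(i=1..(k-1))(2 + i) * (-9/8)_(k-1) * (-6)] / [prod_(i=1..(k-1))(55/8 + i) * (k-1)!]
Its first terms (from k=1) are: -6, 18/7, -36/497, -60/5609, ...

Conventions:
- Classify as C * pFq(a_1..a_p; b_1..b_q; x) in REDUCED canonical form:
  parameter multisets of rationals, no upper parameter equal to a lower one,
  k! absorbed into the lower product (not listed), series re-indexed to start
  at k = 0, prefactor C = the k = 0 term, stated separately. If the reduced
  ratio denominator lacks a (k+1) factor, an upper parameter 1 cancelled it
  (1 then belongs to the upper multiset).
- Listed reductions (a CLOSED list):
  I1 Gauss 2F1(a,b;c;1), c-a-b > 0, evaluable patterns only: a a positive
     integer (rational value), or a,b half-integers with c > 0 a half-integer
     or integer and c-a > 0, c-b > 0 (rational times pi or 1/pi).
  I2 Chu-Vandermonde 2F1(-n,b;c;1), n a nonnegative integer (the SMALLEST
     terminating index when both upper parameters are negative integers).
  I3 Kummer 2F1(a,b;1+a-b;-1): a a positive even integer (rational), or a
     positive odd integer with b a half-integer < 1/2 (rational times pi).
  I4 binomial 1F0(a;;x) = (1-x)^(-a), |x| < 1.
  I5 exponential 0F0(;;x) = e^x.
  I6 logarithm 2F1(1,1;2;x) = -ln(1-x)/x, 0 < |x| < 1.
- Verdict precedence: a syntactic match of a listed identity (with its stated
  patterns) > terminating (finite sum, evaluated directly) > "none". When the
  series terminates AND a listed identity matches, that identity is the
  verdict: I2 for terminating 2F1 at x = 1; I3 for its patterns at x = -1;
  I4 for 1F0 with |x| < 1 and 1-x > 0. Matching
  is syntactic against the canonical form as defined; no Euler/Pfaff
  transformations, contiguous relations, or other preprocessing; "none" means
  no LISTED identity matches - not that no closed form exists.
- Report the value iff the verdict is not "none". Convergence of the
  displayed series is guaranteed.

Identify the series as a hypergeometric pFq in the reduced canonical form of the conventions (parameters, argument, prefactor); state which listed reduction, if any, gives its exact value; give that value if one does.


Reduced: x = 1, 2F1, upper = {-9/8, 3}, lower = {63/8}, C = -6. Verdict (x = 1): the Gauss summation I1 applies (x = 1: the Gamma ratio telescopes since c-a-b = 6 > 0 and a = 3 in Z>0). Hence: -100815/28672.

Key step: t_0 = -6 here, and the lower running product (prefactor -6) is a rising factorial.
Consecutive-term ratio: r(k) = 1 * (k-9/8) (k+3) / [(k+63/8) (k+1)] - rational; roots negated = parameters, x = 1, C = -6.


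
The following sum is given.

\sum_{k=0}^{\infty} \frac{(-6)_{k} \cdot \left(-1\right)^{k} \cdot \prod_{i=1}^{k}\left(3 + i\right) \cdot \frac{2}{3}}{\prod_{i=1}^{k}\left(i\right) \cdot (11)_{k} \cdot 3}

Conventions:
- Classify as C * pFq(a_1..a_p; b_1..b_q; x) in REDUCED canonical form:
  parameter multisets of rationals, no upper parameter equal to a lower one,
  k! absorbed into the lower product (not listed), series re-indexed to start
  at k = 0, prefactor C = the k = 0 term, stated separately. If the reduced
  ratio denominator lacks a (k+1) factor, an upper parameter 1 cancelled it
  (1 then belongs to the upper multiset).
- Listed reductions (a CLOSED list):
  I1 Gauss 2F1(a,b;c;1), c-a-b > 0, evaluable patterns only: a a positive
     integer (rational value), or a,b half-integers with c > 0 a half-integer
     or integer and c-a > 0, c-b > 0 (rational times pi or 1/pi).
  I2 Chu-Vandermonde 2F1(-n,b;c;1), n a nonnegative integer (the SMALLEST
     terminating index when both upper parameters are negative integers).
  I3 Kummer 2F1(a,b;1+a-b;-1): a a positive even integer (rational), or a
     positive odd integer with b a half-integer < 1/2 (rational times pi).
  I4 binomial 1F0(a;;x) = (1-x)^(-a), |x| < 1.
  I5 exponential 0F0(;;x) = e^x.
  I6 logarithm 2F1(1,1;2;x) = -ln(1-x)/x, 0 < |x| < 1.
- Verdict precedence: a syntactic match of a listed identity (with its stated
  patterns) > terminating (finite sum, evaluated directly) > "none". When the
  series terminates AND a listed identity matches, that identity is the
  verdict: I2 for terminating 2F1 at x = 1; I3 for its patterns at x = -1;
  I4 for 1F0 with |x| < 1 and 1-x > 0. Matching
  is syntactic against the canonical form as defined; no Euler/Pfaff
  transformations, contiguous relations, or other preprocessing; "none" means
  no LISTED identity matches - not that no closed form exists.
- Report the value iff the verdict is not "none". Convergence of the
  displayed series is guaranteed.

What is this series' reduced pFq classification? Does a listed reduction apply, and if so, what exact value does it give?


Reduced: x = -1, 2F1, upper = {-6, 4}, lower = {11}, C = \frac{2}{9}. Verdict: Kummer's theorem (I3) matches (x = -1; c = 11 equals 1+a-b for upper {-6, 4}: listed pattern). Hence: \frac{5}{3}.

Structural cue: t_0 being \frac{2}{9}, the running product (C = 2/9, x = -1) telescopes to a rising factorial.
Adjacent-term ratio: r(k) = -1 * (k-6) (k+4) / [(k+11) (k+1)] - rational in k, leading ratio -1; with t_0 = \frac{2}{9}, classification follows.


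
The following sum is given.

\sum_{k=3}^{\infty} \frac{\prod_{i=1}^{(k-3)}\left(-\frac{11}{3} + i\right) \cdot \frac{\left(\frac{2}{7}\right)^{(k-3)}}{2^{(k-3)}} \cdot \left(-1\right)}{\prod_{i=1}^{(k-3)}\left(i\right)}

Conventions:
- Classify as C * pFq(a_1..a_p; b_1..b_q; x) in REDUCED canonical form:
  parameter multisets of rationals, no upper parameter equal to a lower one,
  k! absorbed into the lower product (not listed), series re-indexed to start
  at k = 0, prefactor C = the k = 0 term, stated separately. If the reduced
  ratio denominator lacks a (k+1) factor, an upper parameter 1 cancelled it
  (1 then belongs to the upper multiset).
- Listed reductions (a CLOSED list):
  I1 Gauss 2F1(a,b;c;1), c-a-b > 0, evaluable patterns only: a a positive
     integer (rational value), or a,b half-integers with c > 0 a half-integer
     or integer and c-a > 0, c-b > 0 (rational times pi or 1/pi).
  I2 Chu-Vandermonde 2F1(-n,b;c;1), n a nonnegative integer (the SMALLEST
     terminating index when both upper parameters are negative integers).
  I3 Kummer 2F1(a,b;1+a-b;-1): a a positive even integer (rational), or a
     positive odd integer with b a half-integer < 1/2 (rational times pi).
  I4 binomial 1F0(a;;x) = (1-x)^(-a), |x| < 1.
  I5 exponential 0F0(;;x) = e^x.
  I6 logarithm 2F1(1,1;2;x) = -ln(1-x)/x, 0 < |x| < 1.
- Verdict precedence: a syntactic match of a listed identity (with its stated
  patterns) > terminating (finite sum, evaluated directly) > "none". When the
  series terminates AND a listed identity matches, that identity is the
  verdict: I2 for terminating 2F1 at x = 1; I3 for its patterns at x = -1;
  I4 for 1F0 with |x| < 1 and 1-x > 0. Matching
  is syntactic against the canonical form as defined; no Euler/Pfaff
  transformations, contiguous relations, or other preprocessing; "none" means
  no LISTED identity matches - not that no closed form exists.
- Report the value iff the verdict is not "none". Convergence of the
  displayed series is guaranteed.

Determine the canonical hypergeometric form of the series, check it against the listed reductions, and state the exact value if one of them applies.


This is -1 * 1F0(-\frac{8}{3}; -; \frac{1}{7}) in reduced canonical form. Verdict: binomial (I4) fires (the 1F0 binomial series: exponent 8/3, x = \frac{1}{7}). Sum: \left(-1\right) \cdot \left(\frac{6}{7}\right)^{\frac{8}{3}}.

First insight: t_0 = -1 here, and the product of the first k integers (C = -1, x = 1/7) is k!.
Step ratio: r(k) = \frac{1}{7} * (k-\frac{8}{3}) / [(k+1)] - rational in k. x = \frac{1}{7}; t_0 = -1; negate the roots.


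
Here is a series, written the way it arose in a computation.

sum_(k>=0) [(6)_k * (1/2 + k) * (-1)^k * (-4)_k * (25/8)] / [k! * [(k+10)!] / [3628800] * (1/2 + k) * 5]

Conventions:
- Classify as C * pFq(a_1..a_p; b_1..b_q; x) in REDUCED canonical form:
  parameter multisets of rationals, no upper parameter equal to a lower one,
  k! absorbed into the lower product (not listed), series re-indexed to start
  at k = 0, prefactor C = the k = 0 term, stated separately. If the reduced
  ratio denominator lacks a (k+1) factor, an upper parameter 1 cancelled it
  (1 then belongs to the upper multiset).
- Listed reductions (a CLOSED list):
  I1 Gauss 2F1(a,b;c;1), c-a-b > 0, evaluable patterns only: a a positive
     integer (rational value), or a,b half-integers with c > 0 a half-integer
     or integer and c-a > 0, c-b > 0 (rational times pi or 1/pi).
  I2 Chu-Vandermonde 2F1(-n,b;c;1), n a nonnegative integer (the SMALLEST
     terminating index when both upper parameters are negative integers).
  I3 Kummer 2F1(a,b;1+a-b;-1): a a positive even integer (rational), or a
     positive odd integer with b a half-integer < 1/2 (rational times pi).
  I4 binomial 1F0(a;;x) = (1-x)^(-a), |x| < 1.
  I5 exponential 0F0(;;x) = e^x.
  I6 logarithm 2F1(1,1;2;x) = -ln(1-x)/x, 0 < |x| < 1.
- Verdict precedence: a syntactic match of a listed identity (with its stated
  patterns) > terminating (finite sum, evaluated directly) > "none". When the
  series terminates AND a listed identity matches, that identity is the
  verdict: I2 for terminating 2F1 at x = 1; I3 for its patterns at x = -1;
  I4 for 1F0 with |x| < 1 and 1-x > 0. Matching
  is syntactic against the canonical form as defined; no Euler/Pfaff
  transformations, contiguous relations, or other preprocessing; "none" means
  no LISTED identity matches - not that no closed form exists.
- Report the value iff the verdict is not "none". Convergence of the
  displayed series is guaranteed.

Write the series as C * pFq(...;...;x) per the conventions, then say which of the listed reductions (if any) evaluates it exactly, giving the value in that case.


Prefactor 5/8, argument -1: 2F1 with upper {-4, 6} over lower {11}. Verdict: this is Kummer's theorem (I3) (x = -1; c = 11 equals 1+a-b for upper {-4, 6}: listed pattern). Exact value: 15/4.

Structural cue: with t_0 = 5/8, striking the common factor k + 1/2 reduces the term (C = 5/8).
Term ratio: r(k) = (-1) * (k-4) (k+6) / [(k+11) (k+1)] ; factor over Q: parameters, x = (-1), and C = 5/8.


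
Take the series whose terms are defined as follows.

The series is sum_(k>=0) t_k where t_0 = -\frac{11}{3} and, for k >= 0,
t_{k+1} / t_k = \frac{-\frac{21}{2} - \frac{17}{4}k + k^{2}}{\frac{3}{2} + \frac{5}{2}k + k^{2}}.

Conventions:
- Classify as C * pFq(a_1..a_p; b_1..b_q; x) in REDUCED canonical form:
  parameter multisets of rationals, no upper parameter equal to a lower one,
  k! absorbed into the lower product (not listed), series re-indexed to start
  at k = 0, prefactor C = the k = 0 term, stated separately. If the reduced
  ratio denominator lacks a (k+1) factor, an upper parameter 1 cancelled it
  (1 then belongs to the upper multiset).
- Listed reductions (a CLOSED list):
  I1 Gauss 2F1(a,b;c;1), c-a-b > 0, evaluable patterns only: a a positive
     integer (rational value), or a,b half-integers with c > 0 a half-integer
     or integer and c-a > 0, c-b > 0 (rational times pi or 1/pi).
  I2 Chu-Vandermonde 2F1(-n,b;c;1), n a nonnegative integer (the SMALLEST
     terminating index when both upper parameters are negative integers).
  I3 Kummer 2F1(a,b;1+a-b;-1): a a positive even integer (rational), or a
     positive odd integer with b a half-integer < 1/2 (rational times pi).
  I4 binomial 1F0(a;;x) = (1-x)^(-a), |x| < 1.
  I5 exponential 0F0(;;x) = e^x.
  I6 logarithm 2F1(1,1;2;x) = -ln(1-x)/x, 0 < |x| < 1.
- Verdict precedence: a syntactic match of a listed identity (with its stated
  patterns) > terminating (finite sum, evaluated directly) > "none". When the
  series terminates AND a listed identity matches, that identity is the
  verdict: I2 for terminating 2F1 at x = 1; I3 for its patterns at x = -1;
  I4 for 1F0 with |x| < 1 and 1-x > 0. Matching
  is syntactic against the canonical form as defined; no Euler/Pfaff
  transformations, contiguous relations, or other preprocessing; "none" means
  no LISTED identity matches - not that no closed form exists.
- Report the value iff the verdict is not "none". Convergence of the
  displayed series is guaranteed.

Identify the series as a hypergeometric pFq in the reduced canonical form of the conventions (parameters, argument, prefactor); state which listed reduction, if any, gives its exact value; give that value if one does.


x = 1 here; the reduced form reads 2F1, upper {-6, \frac{7}{4}}, lower {\frac{3}{2}}, C = -\frac{11}{3}. Verdict at x = 1: Chu-Vandermonde (I2) matches (terminating 2F1 at x = 1 with n = 6, b = 7/4, c = \frac{3}{2}). Value: \frac{209}{7488}.

Key step: t_0 being -\frac{11}{3}, roots of the ratio polynomials (C = -11/3) are the negated parameters.
Adjacent-term ratio: r(k) = 1 * (k-6) (k+\frac{7}{4}) / [(k+\frac{3}{2}) (k+1)] - rational in k, leading ratio 1; with t_0 = -\frac{11}{3}, classification follows.


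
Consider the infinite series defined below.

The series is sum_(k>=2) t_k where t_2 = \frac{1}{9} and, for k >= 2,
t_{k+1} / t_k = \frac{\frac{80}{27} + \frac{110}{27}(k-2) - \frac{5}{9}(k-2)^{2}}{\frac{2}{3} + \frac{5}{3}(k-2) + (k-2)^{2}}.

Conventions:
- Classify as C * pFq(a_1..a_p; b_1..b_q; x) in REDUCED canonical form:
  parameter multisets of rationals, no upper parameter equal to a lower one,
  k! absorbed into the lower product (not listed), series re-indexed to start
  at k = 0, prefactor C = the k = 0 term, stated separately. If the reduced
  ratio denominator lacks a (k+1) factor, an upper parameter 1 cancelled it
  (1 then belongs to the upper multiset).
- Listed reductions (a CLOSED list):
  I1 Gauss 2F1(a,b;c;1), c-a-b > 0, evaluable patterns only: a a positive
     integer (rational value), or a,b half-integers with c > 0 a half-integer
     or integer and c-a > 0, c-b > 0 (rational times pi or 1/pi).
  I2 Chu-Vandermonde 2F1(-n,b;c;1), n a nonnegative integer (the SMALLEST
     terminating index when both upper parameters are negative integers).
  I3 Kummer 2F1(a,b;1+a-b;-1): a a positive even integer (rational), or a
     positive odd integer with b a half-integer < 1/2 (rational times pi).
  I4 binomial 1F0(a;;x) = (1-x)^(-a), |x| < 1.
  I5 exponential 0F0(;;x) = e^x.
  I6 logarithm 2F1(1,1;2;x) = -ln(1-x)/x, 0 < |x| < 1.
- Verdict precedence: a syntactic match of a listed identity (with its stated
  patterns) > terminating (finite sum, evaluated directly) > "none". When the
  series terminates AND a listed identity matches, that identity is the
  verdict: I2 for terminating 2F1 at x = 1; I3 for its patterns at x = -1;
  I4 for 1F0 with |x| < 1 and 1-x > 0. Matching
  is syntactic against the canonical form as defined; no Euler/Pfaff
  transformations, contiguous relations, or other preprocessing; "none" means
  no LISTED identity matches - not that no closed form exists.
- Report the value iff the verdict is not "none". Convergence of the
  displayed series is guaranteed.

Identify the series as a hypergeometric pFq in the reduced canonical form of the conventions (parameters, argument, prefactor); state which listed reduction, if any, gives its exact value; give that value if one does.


The series (x = -\frac{5}{9}) is 1F0: upper {-8}, lower {-}, prefactor \frac{1}{9}. Verdict at x = -\frac{5}{9}: the I4 binomial reduction matches (the 1F0 binomial series: exponent 8, x = -\frac{5}{9}). Sum: \frac{1475789056}{387420489}.

Key observation: t_0 being \frac{1}{9}, the ratio is unreduced: k + 2/3 divides both sides (C = 1/9).
Term ratio: r(k) = -\frac{5}{9} * (k-8) / [(k+1)] - rational in k, leading ratio -\frac{5}{9}; with t_0 = \frac{1}{9}, classification follows.


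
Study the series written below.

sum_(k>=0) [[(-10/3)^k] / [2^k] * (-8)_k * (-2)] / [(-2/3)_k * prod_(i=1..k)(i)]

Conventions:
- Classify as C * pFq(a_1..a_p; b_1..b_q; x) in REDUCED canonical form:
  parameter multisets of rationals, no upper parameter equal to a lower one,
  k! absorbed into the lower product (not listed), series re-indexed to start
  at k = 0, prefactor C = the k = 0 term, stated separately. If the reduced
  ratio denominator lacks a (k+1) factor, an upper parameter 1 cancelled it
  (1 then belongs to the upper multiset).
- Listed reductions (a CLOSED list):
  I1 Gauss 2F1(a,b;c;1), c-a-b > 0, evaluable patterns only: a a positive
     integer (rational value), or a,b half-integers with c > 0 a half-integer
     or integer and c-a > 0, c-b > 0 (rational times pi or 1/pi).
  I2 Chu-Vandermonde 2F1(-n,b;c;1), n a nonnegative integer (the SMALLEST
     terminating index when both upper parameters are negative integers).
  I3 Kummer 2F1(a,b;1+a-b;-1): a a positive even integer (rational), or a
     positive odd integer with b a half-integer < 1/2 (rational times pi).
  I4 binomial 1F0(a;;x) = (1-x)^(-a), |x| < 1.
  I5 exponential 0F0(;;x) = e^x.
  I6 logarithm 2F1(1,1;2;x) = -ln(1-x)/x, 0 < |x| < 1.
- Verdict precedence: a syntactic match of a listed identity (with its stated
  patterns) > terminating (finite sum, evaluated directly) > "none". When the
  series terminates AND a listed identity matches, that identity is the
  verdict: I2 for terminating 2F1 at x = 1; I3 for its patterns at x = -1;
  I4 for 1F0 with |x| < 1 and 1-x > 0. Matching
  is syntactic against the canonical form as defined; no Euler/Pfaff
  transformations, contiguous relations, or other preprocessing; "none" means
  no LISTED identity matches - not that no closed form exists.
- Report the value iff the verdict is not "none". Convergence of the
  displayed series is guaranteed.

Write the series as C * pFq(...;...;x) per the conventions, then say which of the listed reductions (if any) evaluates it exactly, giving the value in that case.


At argument -5/3: a 1F1 with upper {-8}, lower {-2/3}, scaled by C = -2. Verdict: terminating (-8 upstairs). 9 nonzero terms in all; added directly. Hence: 1063797381/221312.

Key observation: from the first term -2: the product of the first k integers (C = -2, x = -5/3) is k!.
Step ratio: r(k) = (-5/3) * (k-8) / [(k-2/3) (k+1)] - rational; roots negated = parameters, x = (-5/3), C = -2.
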